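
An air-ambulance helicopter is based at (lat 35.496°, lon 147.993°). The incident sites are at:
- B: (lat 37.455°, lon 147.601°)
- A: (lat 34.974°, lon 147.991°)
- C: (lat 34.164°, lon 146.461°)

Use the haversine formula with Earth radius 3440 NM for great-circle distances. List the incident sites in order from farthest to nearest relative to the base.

Distance from the base at (lat 35.496°, lon 147.993°) to each:
B (lat 37.455°, lon 147.601°): 119.1 NM
C (lat 34.164°, lon 146.461°): 110.0 NM
A (lat 34.974°, lon 147.991°): 31.3 NM

B, C, A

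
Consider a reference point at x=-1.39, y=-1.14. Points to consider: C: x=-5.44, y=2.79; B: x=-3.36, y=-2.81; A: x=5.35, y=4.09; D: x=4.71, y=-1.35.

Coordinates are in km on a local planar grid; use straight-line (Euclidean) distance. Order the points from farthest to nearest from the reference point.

Distances from the reference point:
A x=5.35, y=4.09: 8.5 km
D x=4.71, y=-1.35: 6.1 km
C x=-5.44, y=2.79: 5.6 km
B x=-3.36, y=-2.81: 2.6 km

A, D, C, B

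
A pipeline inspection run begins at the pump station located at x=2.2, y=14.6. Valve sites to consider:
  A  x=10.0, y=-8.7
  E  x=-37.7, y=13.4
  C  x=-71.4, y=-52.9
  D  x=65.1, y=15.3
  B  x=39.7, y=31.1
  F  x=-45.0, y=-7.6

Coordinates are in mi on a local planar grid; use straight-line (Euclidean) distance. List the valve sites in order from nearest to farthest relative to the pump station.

Distances from the pump station:
A x=10.0, y=-8.7: 24.6 mi
E x=-37.7, y=13.4: 39.9 mi
B x=39.7, y=31.1: 41.0 mi
F x=-45.0, y=-7.6: 52.2 mi
D x=65.1, y=15.3: 62.9 mi
C x=-71.4, y=-52.9: 99.9 mi

A, E, B, F, D, C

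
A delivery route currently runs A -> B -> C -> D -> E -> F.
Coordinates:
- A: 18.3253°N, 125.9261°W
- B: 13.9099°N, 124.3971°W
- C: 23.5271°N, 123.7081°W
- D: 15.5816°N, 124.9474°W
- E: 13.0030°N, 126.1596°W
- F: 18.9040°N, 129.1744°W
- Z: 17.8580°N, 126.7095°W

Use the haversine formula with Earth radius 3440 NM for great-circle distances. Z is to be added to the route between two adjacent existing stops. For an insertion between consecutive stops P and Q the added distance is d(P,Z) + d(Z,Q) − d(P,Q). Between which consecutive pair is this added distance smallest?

Added distance for inserting Z between each consecutive pair:
A–B: 45.5 NM
B–C: 73.1 NM
C–D: 67.8 NM
D–E: 293.2 NM
E–F: 52.4 NM
Smallest added distance is 45.5 NM, inserting between A and B.

between A and B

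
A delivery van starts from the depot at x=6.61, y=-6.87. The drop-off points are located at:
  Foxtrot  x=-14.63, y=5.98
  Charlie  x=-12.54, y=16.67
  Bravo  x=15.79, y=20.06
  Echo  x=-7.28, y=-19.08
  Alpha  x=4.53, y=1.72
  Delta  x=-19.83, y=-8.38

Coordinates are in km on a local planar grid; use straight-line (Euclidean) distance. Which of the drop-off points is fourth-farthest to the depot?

Distances from the depot (x=6.61, y=-6.87):
Charlie: 30.3 km
Bravo: 28.5 km
Delta: 26.5 km
Foxtrot: 24.8 km
Echo: 18.5 km
Alpha: 8.8 km
The fourth-farthest is Foxtrot at 24.8 km.

Foxtrot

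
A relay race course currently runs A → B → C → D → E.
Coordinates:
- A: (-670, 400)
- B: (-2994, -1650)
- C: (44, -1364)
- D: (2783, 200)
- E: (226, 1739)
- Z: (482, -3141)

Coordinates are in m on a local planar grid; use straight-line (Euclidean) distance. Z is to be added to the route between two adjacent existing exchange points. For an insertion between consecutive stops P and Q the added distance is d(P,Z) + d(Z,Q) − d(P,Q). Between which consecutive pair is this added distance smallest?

Added distance for inserting Z between each consecutive pair:
A–B: 4407.0 m
B–C: 2561.0 m
C–D: 2732.8 m
D–E: 5959.0 m
Smallest added distance is 2561.0 m, inserting between B and C.

between B and C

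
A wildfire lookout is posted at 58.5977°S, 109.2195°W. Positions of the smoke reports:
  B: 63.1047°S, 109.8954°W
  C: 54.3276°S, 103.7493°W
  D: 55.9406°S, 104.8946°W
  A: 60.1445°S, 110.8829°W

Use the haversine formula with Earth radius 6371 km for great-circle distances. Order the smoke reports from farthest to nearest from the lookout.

C, B, D, A

Computing each great-circle distance from 58.5977°S, 109.2195°W:
C 54.3276°S, 103.7493°W: 581.3 km
B 63.1047°S, 109.8954°W: 502.5 km
D 55.9406°S, 104.8946°W: 393.4 km
A 60.1445°S, 110.8829°W: 196.1 km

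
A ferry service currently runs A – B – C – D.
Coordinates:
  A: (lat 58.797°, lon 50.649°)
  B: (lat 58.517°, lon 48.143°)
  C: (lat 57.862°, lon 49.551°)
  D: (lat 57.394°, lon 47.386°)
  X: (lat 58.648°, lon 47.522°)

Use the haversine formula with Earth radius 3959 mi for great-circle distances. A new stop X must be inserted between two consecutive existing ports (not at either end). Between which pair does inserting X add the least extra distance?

between A and B

Added distance for inserting X between each consecutive pair:
A–B: 44.7 mi
B–C: 47.3 mi
C–D: 92.0 mi
Smallest added distance is 44.7 mi, inserting between A and B.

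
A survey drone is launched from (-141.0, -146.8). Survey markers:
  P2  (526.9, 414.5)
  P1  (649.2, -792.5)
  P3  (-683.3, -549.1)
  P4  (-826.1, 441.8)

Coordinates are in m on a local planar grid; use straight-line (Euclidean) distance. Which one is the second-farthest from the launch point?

P4

Distances from the launch point ((-141.0, -146.8)):
P1: 1020.5 m
P4: 903.2 m
P2: 872.4 m
P3: 675.2 m
The second-farthest is P4 at 903.2 m.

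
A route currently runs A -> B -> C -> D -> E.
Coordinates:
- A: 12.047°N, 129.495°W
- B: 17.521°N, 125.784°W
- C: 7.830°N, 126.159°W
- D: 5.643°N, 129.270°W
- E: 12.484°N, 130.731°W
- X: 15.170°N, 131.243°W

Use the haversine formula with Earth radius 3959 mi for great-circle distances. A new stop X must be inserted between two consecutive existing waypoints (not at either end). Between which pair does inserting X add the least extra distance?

Added distance for inserting X between each consecutive pair:
A–B: 190.2 mi
B–C: 339.4 mi
C–D: 1023.1 mi
D–E: 377.4 mi
Smallest added distance is 190.2 mi, inserting between A and B.

between A and B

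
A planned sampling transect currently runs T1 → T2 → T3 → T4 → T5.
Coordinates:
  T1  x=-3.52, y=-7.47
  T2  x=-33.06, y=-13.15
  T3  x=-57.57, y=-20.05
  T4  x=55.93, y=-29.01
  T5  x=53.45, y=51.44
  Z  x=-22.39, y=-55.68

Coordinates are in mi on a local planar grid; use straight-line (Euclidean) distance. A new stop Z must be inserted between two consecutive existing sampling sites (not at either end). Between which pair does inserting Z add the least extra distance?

between T3 and T4

Added distance for inserting Z between each consecutive pair:
T1–T2: 65.5 mi
T2–T3: 68.5 mi
T3–T4: 19.0 mi
T4–T5: 133.5 mi
Smallest added distance is 19.0 mi, inserting between T3 and T4.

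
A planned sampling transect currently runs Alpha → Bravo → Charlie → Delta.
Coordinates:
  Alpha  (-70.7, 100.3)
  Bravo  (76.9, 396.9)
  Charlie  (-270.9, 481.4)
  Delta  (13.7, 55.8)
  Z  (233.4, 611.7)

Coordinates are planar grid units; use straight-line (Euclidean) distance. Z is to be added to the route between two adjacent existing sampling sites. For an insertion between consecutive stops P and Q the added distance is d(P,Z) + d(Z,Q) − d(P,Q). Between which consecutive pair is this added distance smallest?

between Bravo and Charlie

Added distance for inserting Z between each consecutive pair:
Alpha–Bravo: 529.5
Bravo–Charlie: 428.7
Charlie–Delta: 606.6
Smallest added distance is 428.7, inserting between Bravo and Charlie.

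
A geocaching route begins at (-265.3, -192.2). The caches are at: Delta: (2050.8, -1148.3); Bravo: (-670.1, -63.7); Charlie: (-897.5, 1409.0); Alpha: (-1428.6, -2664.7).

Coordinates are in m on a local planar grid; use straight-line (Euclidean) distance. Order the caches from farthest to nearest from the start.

Distance from the start at (-265.3, -192.2) to each:
Alpha (-1428.6, -2664.7): 2732.5 m
Delta (2050.8, -1148.3): 2505.7 m
Charlie (-897.5, 1409.0): 1721.5 m
Bravo (-670.1, -63.7): 424.7 m

Alpha, Delta, Charlie, Bravo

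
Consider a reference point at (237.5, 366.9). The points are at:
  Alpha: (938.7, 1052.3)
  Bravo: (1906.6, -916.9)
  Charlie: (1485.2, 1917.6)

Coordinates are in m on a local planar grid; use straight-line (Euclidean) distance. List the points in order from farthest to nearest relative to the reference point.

Bravo, Charlie, Alpha

Distances from the reference point:
Bravo (1906.6, -916.9): 2105.7 m
Charlie (1485.2, 1917.6): 1990.3 m
Alpha (938.7, 1052.3): 980.5 m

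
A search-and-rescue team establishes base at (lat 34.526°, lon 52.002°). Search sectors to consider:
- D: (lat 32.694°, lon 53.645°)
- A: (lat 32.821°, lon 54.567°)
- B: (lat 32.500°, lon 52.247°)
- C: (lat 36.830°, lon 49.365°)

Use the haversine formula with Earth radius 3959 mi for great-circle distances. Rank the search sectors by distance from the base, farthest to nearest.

C, A, D, B

Distance from the base at (lat 34.526°, lon 52.002°) to each:
C (lat 36.830°, lon 49.365°): 217.4 mi
A (lat 32.821°, lon 54.567°): 188.8 mi
D (lat 32.694°, lon 53.645°): 158.0 mi
B (lat 32.500°, lon 52.247°): 140.7 mi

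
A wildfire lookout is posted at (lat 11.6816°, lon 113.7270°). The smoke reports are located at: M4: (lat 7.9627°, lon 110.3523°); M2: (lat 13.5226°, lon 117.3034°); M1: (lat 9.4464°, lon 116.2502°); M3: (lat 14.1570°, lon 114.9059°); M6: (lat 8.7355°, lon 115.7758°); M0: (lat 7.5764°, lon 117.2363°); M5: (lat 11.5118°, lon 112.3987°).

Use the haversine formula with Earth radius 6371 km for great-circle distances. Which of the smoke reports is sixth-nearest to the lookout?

M4

Distances from the lookout ((lat 11.6816°, lon 113.7270°)):
M5: 145.9 km
M3: 303.5 km
M1: 371.3 km
M6: 397.0 km
M2: 438.8 km
M4: 554.7 km
M0: 596.9 km
The sixth-nearest is M4 at 554.7 km.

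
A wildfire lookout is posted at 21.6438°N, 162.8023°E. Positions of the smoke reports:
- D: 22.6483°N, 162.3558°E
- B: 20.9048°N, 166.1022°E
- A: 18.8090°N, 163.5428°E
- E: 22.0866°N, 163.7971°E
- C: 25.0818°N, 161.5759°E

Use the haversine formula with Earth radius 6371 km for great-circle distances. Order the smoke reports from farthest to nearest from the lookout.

C, B, A, D, E

Distance from the lookout at 21.6438°N, 162.8023°E to each:
C 25.0818°N, 161.5759°E: 402.3 km
B 20.9048°N, 166.1022°E: 351.7 km
A 18.8090°N, 163.5428°E: 324.5 km
D 22.6483°N, 162.3558°E: 120.8 km
E 22.0866°N, 163.7971°E: 113.9 km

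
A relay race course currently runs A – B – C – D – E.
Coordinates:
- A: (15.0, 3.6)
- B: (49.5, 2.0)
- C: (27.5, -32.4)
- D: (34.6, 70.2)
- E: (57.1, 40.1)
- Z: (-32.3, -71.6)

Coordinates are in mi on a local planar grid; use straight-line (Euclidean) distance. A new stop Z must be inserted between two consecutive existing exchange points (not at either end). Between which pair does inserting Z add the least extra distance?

between C and D

Added distance for inserting Z between each consecutive pair:
A–B: 164.3 mi
B–C: 140.7 mi
C–D: 125.4 mi
D–E: 262.3 mi
Smallest added distance is 125.4 mi, inserting between C and D.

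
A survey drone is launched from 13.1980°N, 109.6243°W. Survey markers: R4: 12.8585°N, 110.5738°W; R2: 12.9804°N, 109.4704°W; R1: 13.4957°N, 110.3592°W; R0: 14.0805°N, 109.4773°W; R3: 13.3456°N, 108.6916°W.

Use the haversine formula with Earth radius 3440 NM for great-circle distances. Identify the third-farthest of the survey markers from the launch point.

Distance to each, sorted:
R4: 59.2 NM
R3: 55.2 NM
R0: 53.7 NM
R1: 46.5 NM
R2: 15.9 NM
The third-farthest is R0 at 53.7 NM.

R0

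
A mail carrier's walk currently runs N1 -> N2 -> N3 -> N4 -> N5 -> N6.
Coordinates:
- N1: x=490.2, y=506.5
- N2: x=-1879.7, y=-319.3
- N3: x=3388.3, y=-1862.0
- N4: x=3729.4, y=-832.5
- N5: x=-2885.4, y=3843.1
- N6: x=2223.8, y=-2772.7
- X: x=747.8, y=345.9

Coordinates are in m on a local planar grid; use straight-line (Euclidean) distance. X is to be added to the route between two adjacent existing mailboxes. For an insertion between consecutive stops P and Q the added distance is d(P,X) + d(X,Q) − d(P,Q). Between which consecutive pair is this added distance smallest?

Added distance for inserting X between each consecutive pair:
N1–N2: 504.3 m
N2–N3: 663.1 m
N3–N4: 5563.4 m
N4–N5: 148.5 m
N5–N6: 134.1 m
Smallest added distance is 134.1 m, inserting between N5 and N6.

between N5 and N6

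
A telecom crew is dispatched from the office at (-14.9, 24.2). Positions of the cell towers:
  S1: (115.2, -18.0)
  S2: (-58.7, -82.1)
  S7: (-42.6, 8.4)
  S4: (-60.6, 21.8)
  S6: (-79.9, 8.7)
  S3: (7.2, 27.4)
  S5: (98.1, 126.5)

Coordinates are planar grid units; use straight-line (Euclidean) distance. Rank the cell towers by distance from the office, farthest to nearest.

Distances from the office:
S5 (98.1, 126.5): 152.4
S1 (115.2, -18.0): 136.8
S2 (-58.7, -82.1): 115.0
S6 (-79.9, 8.7): 66.8
S4 (-60.6, 21.8): 45.8
S7 (-42.6, 8.4): 31.9
S3 (7.2, 27.4): 22.3

S5, S1, S2, S6, S4, S7, S3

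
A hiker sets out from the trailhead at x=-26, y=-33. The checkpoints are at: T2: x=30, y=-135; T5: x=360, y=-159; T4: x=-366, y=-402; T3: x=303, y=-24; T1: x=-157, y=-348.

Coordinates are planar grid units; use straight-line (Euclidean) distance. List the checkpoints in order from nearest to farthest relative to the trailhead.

Computing each straight-line distance from x=-26, y=-33:
T2 x=30, y=-135: 116.4
T3 x=303, y=-24: 329.1
T1 x=-157, y=-348: 341.2
T5 x=360, y=-159: 406.0
T4 x=-366, y=-402: 501.8

T2, T3, T1, T5, T4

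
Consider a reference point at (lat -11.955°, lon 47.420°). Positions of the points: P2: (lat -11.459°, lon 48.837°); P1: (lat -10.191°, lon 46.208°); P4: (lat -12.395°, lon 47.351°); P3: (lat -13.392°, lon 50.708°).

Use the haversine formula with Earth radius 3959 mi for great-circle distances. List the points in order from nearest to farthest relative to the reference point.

P4, P2, P1, P3

Distance from the reference point at (lat -11.955°, lon 47.420°) to each:
P4 (lat -12.395°, lon 47.351°): 30.8 mi
P2 (lat -11.459°, lon 48.837°): 101.8 mi
P1 (lat -10.191°, lon 46.208°): 147.0 mi
P3 (lat -13.392°, lon 50.708°): 242.9 mi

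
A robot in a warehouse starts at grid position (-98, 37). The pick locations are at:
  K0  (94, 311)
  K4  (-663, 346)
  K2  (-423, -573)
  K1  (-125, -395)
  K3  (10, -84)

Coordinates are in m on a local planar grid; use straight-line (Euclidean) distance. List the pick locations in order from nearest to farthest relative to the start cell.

K3, K0, K1, K4, K2

Computing each straight-line distance from (-98, 37):
K3 (10, -84): 162.2 m
K0 (94, 311): 334.6 m
K1 (-125, -395): 432.8 m
K4 (-663, 346): 644.0 m
K2 (-423, -573): 691.2 m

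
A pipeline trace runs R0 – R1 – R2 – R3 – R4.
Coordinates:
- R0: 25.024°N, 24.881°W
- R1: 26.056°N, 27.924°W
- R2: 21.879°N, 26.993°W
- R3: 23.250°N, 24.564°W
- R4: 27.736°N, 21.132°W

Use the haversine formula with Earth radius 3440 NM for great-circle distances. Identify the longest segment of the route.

R3–R4

Leg distances:
R0→R1: 176.1 NM
R1→R2: 255.9 NM
R2→R3: 157.8 NM
R3→R4: 327.3 NM
The longest leg is R3–R4 at 327.3 NM.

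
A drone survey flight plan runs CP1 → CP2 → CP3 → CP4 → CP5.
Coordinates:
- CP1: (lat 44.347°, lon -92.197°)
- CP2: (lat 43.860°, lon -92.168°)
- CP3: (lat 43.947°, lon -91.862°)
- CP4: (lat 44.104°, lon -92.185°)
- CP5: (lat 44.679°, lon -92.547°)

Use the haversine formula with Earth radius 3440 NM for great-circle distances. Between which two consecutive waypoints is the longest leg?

CP4–CP5

Leg distances:
CP1→CP2: 29.3 NM
CP2→CP3: 14.2 NM
CP3→CP4: 16.8 NM
CP4→CP5: 37.9 NM
The longest leg is CP4–CP5 at 37.9 NM.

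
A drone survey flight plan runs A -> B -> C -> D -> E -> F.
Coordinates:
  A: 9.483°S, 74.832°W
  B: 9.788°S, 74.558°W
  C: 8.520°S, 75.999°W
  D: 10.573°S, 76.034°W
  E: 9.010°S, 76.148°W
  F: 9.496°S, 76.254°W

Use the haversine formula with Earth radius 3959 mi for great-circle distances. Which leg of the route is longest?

Leg distances:
A→B: 28.2 mi
B→C: 131.7 mi
C→D: 141.9 mi
D→E: 108.3 mi
E→F: 34.4 mi
The longest leg is C–D at 141.9 mi.

C–D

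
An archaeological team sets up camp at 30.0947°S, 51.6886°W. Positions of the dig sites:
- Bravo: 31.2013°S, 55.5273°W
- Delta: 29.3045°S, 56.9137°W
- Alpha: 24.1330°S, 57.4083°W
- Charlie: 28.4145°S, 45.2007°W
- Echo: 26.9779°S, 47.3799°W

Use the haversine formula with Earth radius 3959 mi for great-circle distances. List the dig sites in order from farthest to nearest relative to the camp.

Distances from the camp:
Alpha 24.1330°S, 57.4083°W: 541.5 mi
Charlie 28.4145°S, 45.2007°W: 407.9 mi
Echo 26.9779°S, 47.3799°W: 338.8 mi
Delta 29.3045°S, 56.9137°W: 318.3 mi
Bravo 31.2013°S, 55.5273°W: 240.6 mi

Alpha, Charlie, Echo, Delta, Bravo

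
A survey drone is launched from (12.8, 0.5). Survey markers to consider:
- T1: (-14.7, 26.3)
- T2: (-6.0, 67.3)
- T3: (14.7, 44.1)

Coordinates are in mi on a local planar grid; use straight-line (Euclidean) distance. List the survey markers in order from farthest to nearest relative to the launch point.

T2, T3, T1

Computing each straight-line distance from (12.8, 0.5):
T2 (-6.0, 67.3): 69.4 mi
T3 (14.7, 44.1): 43.6 mi
T1 (-14.7, 26.3): 37.7 mi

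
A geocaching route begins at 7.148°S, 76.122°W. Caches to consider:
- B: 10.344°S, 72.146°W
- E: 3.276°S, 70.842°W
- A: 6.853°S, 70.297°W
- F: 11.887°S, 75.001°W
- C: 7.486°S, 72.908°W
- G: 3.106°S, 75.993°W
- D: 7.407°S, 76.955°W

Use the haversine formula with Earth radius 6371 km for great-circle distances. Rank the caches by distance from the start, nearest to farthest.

Distances from the start:
D 7.407°S, 76.955°W: 96.3 km
C 7.486°S, 72.908°W: 356.5 km
G 3.106°S, 75.993°W: 449.7 km
F 11.887°S, 75.001°W: 541.1 km
B 10.344°S, 72.146°W: 563.2 km
A 6.853°S, 70.297°W: 643.7 km
E 3.276°S, 70.842°W: 726.0 km

D, C, G, F, B, A, E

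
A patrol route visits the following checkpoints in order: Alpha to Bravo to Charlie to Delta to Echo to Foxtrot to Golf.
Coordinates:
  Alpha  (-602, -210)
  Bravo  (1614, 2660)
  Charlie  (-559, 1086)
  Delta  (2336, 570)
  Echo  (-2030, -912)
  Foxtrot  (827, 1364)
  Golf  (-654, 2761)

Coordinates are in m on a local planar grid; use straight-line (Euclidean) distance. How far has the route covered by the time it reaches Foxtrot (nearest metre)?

17513 m

Leg distances:
Alpha→Bravo: 3626.0 m  (cumulative 3626.0 m)
Bravo→Charlie: 2683.2 m  (cumulative 6309.1 m)
Charlie→Delta: 2940.6 m  (cumulative 9249.8 m)
Delta→Echo: 4610.7 m  (cumulative 13860.4 m)
Echo→Foxtrot: 3652.8 m  (cumulative 17513.2 m)
Cumulative distance at Foxtrot ≈ 17513 m.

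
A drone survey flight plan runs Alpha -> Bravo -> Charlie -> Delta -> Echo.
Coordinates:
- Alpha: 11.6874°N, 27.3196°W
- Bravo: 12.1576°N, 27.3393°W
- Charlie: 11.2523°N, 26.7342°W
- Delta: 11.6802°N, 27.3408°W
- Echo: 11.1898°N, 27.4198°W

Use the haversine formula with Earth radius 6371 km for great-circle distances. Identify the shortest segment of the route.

Alpha–Bravo

Leg distances:
Alpha→Bravo: 52.3 km
Bravo→Charlie: 120.3 km
Charlie→Delta: 81.4 km
Delta→Echo: 55.2 km
The shortest leg is Alpha–Bravo at 52.3 km.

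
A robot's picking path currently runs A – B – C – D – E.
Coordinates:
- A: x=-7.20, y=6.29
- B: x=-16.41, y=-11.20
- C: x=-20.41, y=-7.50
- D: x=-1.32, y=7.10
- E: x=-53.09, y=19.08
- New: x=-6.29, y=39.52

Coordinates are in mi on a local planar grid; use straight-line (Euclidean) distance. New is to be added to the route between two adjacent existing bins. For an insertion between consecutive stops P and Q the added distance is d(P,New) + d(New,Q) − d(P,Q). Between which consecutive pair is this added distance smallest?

Added distance for inserting New between each consecutive pair:
A–B: 65.2 mi
B–C: 95.4 mi
C–D: 57.9 mi
D–E: 30.7 mi
Smallest added distance is 30.7 mi, inserting between D and E.

between D and E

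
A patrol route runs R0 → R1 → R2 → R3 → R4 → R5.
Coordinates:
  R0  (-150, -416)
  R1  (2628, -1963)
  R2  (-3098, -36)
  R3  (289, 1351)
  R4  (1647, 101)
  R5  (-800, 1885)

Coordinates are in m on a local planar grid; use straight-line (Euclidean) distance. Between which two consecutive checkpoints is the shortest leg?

Leg distances:
R0→R1: 3179.7 m
R1→R2: 6041.6 m
R2→R3: 3660.0 m
R3→R4: 1845.7 m
R4→R5: 3028.3 m
The shortest leg is R3–R4 at 1845.7 m.

R3–R4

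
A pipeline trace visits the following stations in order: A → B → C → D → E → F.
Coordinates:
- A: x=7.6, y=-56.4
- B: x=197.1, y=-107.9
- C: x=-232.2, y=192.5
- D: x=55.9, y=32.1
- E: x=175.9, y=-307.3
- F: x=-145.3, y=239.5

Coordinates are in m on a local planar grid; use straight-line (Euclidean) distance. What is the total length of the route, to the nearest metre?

2044 m

Leg distances:
A→B: 196.4 m  (cumulative 196.4 m)
B→C: 524.0 m  (cumulative 720.3 m)
C→D: 329.7 m  (cumulative 1050.1 m)
D→E: 360.0 m  (cumulative 1410.1 m)
E→F: 634.2 m  (cumulative 2044.2 m)
Total route length ≈ 2044 m.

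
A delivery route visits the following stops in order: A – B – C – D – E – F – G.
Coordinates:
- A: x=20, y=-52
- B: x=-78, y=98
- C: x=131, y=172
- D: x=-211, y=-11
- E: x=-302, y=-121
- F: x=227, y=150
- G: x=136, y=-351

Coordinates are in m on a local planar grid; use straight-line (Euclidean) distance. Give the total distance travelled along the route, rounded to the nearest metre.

2035 m

Leg distances:
A→B: 179.2 m  (cumulative 179.2 m)
B→C: 221.7 m  (cumulative 400.9 m)
C→D: 387.9 m  (cumulative 788.8 m)
D→E: 142.8 m  (cumulative 931.5 m)
E→F: 594.4 m  (cumulative 1525.9 m)
F→G: 509.2 m  (cumulative 2035.1 m)
Total route length ≈ 2035 m.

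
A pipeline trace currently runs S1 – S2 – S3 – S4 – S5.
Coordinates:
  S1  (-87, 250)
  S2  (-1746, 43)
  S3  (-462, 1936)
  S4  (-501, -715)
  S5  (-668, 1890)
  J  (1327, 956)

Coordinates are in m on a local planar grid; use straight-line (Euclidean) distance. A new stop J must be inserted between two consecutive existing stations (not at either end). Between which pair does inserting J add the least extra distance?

between S3 and S4

Added distance for inserting J between each consecutive pair:
S1–S2: 3114.3 m
S2–S3: 2958.2 m
S3–S4: 1865.2 m
S4–S5: 2069.1 m
Smallest added distance is 1865.2 m, inserting between S3 and S4.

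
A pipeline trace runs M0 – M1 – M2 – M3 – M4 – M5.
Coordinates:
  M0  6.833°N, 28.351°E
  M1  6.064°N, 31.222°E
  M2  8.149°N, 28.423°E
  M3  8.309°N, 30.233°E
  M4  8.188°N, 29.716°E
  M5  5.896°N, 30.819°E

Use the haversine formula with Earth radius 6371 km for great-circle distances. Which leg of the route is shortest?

Leg distances:
M0→M1: 328.5 km
M1→M2: 386.2 km
M2→M3: 200.0 km
M3→M4: 58.5 km
M4→M5: 282.4 km
The shortest leg is M3–M4 at 58.5 km.

M3–M4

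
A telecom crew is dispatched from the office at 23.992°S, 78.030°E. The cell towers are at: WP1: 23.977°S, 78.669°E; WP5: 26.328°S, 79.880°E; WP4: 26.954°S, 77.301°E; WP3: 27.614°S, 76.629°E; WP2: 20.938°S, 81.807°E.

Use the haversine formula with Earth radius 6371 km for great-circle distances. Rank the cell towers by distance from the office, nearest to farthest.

WP1, WP5, WP4, WP3, WP2

Distances from the office:
WP1 23.977°S, 78.669°E: 64.9 km
WP5 26.328°S, 79.880°E: 319.6 km
WP4 26.954°S, 77.301°E: 337.4 km
WP3 27.614°S, 76.629°E: 426.5 km
WP2 20.938°S, 81.807°E: 515.6 km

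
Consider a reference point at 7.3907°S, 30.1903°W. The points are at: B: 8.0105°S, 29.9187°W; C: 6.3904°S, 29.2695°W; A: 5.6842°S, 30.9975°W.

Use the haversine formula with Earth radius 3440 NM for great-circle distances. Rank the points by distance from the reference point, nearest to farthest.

B, C, A

Distances from the reference point:
B 8.0105°S, 29.9187°W: 40.6 NM
C 6.3904°S, 29.2695°W: 81.4 NM
A 5.6842°S, 30.9975°W: 113.2 NM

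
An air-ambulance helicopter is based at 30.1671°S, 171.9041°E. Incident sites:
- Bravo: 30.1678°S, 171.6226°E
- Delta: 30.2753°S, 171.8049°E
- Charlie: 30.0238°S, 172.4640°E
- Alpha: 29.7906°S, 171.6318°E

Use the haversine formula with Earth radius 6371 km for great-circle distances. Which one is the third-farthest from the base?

Distances from the base (30.1671°S, 171.9041°E):
Charlie: 56.2 km
Alpha: 49.4 km
Bravo: 27.1 km
Delta: 15.3 km
The third-farthest is Bravo at 27.1 km.

Bravo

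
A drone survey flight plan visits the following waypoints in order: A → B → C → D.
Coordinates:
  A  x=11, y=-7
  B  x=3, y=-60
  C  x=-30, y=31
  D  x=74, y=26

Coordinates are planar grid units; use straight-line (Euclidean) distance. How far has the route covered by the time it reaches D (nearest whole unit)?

255

Leg distances:
A→B: 53.6  (cumulative 53.6)
B→C: 96.8  (cumulative 150.4)
C→D: 104.1  (cumulative 254.5)
Cumulative distance at D ≈ 255.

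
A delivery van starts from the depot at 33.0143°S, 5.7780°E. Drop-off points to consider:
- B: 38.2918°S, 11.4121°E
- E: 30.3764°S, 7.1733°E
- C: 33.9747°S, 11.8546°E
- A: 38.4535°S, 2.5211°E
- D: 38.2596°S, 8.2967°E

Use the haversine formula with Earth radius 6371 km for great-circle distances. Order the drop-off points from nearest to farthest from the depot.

E, C, D, A, B

Computing each great-circle distance from 33.0143°S, 5.7780°E:
E 30.3764°S, 7.1733°E: 321.6 km
C 33.9747°S, 11.8546°E: 573.4 km
D 38.2596°S, 8.2967°E: 626.0 km
A 38.4535°S, 2.5211°E: 672.3 km
B 38.2918°S, 11.4121°E: 776.5 km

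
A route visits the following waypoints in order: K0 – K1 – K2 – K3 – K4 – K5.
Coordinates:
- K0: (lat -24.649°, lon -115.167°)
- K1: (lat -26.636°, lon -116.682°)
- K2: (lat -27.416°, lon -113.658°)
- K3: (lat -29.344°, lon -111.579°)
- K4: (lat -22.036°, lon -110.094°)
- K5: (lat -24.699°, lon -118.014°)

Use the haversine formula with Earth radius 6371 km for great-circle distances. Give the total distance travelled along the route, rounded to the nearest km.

2562 km

Leg distances:
K0→K1: 268.1 km  (cumulative 268.1 km)
K1→K2: 311.8 km  (cumulative 579.9 km)
K2→K3: 295.5 km  (cumulative 875.4 km)
K3→K4: 826.1 km  (cumulative 1701.5 km)
K4→K5: 860.8 km  (cumulative 2562.3 km)
Total route length ≈ 2562 km.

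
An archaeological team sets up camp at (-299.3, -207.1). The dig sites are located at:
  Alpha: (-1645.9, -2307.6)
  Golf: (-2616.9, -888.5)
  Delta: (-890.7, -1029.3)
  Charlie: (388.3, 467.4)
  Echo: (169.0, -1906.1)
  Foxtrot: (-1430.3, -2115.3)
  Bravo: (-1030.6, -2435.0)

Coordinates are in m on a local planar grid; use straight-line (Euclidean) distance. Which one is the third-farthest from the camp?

Bravo

Distances from the camp ((-299.3, -207.1)):
Alpha: 2495.1 m
Golf: 2415.7 m
Bravo: 2344.9 m
Foxtrot: 2218.2 m
Echo: 1762.4 m
Delta: 1012.8 m
Charlie: 963.2 m
The third-farthest is Bravo at 2344.9 m.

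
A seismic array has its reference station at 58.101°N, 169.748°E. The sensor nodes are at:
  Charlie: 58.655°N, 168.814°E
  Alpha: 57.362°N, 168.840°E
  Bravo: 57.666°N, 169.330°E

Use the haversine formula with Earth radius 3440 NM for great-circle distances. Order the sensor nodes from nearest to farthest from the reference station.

Computing each great-circle distance from 58.101°N, 169.748°E:
Bravo 57.666°N, 169.330°E: 29.3 NM
Charlie 58.655°N, 168.814°E: 44.4 NM
Alpha 57.362°N, 168.840°E: 53.1 NM

Bravo, Charlie, Alpha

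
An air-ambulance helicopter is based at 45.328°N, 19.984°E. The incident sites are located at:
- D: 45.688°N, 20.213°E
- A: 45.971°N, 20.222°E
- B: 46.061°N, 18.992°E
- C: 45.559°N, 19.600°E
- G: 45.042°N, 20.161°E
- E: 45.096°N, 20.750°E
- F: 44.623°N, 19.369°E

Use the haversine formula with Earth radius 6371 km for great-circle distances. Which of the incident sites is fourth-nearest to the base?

E

Distance to each, sorted:
G: 34.7 km
C: 39.5 km
D: 43.8 km
E: 65.3 km
A: 73.9 km
F: 92.1 km
B: 112.2 km
The fourth-nearest is E at 65.3 km.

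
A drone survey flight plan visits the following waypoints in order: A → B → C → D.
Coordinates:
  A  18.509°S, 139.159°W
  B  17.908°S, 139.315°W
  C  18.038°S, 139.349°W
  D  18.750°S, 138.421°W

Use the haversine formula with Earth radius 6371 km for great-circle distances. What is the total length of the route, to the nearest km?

210 km

Leg distances:
A→B: 68.8 km  (cumulative 68.8 km)
B→C: 14.9 km  (cumulative 83.7 km)
C→D: 125.9 km  (cumulative 209.6 km)
Total route length ≈ 210 km.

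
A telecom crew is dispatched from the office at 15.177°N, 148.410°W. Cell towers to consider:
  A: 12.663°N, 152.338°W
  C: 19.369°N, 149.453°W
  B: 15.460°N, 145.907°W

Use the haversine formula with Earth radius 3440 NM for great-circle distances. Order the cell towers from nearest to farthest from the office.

B, C, A

Distance from the office at 15.177°N, 148.410°W to each:
B 15.460°N, 145.907°W: 145.9 NM
C 19.369°N, 149.453°W: 258.7 NM
A 12.663°N, 152.338°W: 274.2 NM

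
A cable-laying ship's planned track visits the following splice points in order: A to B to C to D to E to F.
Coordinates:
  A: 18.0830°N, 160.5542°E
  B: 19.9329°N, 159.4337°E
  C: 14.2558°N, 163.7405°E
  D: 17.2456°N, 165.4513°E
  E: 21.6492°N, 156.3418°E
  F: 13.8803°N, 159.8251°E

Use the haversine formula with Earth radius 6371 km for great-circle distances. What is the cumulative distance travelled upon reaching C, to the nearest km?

Leg distances:
A→B: 237.0 km  (cumulative 237.0 km)
B→C: 779.6 km  (cumulative 1016.6 km)
Cumulative distance at C ≈ 1017 km.

1017 km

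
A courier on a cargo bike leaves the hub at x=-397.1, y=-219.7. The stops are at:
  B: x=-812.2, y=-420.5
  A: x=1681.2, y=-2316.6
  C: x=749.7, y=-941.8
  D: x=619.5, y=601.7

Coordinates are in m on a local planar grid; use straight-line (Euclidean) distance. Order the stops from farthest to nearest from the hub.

A, C, D, B

Distance from the hub at x=-397.1, y=-219.7 to each:
A x=1681.2, y=-2316.6: 2952.3 m
C x=749.7, y=-941.8: 1355.2 m
D x=619.5, y=601.7: 1307.0 m
B x=-812.2, y=-420.5: 461.1 m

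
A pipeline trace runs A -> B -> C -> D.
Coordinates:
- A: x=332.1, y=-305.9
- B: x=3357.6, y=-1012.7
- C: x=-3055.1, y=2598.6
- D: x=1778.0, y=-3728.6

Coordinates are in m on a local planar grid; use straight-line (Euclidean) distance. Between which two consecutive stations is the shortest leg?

A–B

Leg distances:
A→B: 3107.0 m
B→C: 7359.6 m
C→D: 7961.9 m
The shortest leg is A–B at 3107.0 m.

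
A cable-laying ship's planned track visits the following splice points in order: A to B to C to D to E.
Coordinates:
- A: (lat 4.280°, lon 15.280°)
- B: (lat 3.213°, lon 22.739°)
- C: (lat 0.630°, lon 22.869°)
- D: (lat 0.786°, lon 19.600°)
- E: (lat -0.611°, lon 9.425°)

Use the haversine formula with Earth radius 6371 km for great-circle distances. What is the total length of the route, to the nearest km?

2630 km

Leg distances:
A→B: 836.1 km  (cumulative 836.1 km)
B→C: 287.6 km  (cumulative 1123.7 km)
C→D: 363.9 km  (cumulative 1487.5 km)
D→E: 1142.0 km  (cumulative 2629.5 km)
Total route length ≈ 2630 km.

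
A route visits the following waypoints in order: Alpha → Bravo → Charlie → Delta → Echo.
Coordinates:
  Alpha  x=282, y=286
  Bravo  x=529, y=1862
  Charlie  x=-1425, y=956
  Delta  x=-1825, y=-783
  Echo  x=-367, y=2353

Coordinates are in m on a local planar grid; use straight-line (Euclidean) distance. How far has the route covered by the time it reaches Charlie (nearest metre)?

Leg distances:
Alpha→Bravo: 1595.2 m  (cumulative 1595.2 m)
Bravo→Charlie: 2153.8 m  (cumulative 3749.1 m)
Cumulative distance at Charlie ≈ 3749 m.

3749 m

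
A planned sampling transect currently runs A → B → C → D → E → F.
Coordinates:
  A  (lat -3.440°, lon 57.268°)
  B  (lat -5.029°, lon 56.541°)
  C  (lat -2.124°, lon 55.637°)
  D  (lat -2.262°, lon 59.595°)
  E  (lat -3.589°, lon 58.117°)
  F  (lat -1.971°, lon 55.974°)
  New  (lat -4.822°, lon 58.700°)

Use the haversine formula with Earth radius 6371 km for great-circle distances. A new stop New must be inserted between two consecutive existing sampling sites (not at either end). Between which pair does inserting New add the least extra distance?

between D and E

Added distance for inserting New between each consecutive pair:
A–B: 267.1 km
B–C: 355.4 km
C–D: 314.8 km
D–E: 232.4 km
E–F: 291.5 km
Smallest added distance is 232.4 km, inserting between D and E.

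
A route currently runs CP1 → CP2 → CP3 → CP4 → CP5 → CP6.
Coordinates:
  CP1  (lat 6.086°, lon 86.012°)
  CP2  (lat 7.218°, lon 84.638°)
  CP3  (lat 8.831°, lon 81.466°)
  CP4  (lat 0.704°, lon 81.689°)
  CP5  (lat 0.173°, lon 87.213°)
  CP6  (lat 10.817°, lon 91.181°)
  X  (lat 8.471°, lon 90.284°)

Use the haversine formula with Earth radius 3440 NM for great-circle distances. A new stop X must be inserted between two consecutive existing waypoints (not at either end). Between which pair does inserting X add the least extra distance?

Added distance for inserting X between each consecutive pair:
CP1–CP2: 529.6 NM
CP2–CP3: 656.0 NM
CP3–CP4: 729.7 NM
CP4–CP5: 891.8 NM
CP5–CP6: 0.0 NM
Smallest added distance is 0.0 NM, inserting between CP5 and CP6.

between CP5 and CP6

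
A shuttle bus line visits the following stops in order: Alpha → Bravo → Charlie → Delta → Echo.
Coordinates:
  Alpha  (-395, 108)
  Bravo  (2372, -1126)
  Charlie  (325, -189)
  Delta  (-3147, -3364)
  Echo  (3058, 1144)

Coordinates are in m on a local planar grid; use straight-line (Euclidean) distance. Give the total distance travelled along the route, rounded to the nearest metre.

17655 m

Leg distances:
Alpha→Bravo: 3029.7 m  (cumulative 3029.7 m)
Bravo→Charlie: 2251.3 m  (cumulative 5281.0 m)
Charlie→Delta: 4704.8 m  (cumulative 9985.8 m)
Delta→Echo: 7669.7 m  (cumulative 17655.5 m)
Total route length ≈ 17655 m.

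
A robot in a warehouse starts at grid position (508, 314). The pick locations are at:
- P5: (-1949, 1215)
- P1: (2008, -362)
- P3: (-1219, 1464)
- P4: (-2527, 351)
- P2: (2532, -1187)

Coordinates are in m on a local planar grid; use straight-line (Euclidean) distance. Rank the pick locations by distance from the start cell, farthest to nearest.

Distances from the start cell:
P4 (-2527, 351): 3035.2 m
P5 (-1949, 1215): 2617.0 m
P2 (2532, -1187): 2519.8 m
P3 (-1219, 1464): 2074.9 m
P1 (2008, -362): 1645.3 m

P4, P5, P2, P3, P1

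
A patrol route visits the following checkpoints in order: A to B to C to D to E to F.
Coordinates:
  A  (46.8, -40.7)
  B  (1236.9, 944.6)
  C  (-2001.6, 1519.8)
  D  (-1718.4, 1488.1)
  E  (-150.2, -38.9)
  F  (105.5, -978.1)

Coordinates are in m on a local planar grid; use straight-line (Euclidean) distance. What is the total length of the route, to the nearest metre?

Leg distances:
A→B: 1545.0 m  (cumulative 1545.0 m)
B→C: 3289.2 m  (cumulative 4834.2 m)
C→D: 285.0 m  (cumulative 5119.2 m)
D→E: 2188.8 m  (cumulative 7308.0 m)
E→F: 973.4 m  (cumulative 8281.4 m)
Total route length ≈ 8281 m.

8281 m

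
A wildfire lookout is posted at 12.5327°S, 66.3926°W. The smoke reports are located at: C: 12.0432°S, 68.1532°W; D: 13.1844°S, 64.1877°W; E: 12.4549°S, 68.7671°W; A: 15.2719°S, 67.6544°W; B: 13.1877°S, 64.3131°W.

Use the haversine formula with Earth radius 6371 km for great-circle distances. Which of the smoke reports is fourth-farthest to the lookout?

Distances from the lookout (12.5327°S, 66.3926°W):
A: 333.6 km
E: 257.9 km
D: 249.8 km
B: 236.9 km
C: 198.9 km
The fourth-farthest is B at 236.9 km.

B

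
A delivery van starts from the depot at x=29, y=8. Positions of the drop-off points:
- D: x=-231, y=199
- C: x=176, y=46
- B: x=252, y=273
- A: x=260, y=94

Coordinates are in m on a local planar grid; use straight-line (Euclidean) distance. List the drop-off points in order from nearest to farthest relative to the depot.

C, A, D, B

Computing each straight-line distance from x=29, y=8:
C x=176, y=46: 151.8 m
A x=260, y=94: 246.5 m
D x=-231, y=199: 322.6 m
B x=252, y=273: 346.3 m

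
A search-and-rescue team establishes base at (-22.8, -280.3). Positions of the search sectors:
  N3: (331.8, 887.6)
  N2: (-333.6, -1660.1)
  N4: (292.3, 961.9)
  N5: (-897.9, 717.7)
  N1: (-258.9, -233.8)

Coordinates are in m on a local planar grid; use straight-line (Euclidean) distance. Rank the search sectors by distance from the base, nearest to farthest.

Computing each straight-line distance from (-22.8, -280.3):
N1 (-258.9, -233.8): 240.6 m
N3 (331.8, 887.6): 1220.5 m
N4 (292.3, 961.9): 1281.5 m
N5 (-897.9, 717.7): 1327.3 m
N2 (-333.6, -1660.1): 1414.4 m

N1, N3, N4, N5, N2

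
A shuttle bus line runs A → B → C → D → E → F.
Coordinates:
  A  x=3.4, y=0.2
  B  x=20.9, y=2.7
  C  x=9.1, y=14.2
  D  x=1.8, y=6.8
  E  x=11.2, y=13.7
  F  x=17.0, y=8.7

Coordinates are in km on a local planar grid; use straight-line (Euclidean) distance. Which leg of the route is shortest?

Leg distances:
A→B: 17.7 km
B→C: 16.5 km
C→D: 10.4 km
D→E: 11.7 km
E→F: 7.7 km
The shortest leg is E–F at 7.7 km.

E–F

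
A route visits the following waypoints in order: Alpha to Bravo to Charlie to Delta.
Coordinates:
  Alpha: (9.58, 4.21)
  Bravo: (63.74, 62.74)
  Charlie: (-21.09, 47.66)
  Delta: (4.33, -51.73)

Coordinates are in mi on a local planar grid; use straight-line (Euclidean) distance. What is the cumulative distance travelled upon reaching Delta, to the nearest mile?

268 mi

Leg distances:
Alpha→Bravo: 79.7 mi  (cumulative 79.7 mi)
Bravo→Charlie: 86.2 mi  (cumulative 165.9 mi)
Charlie→Delta: 102.6 mi  (cumulative 268.5 mi)
Cumulative distance at Delta ≈ 268 mi.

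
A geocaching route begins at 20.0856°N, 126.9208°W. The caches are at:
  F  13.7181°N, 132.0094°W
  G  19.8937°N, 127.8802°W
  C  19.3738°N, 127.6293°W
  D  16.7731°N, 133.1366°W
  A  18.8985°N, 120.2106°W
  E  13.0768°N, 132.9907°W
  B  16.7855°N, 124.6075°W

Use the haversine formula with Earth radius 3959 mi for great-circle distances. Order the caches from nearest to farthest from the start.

G, C, B, A, D, F, E

Distances from the start:
G 19.8937°N, 127.8802°W: 63.7 mi
C 19.3738°N, 127.6293°W: 67.4 mi
B 16.7855°N, 124.6075°W: 273.8 mi
A 18.8985°N, 120.2106°W: 444.7 mi
D 16.7731°N, 133.1366°W: 467.3 mi
F 13.7181°N, 132.0094°W: 553.7 mi
E 13.0768°N, 132.9907°W: 629.2 mi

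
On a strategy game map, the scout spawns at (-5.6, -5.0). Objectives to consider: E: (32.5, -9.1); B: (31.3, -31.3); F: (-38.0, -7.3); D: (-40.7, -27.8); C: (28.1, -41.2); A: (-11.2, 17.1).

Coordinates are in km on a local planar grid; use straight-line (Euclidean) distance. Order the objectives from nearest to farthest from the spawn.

Computing each straight-line distance from (-5.6, -5.0):
A (-11.2, 17.1): 22.8 km
F (-38.0, -7.3): 32.5 km
E (32.5, -9.1): 38.3 km
D (-40.7, -27.8): 41.9 km
B (31.3, -31.3): 45.3 km
C (28.1, -41.2): 49.5 km

A, F, E, D, B, C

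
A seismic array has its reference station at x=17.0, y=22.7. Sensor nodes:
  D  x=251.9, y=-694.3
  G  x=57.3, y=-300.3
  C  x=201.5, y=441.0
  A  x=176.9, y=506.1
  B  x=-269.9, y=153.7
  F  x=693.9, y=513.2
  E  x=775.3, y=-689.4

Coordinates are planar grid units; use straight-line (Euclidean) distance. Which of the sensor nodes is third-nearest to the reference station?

C

Distances from the reference station (x=17.0, y=22.7):
B: 315.4
G: 325.5
C: 457.2
A: 509.2
D: 754.5
F: 835.9
E: 1040.2
The third-nearest is C at 457.2.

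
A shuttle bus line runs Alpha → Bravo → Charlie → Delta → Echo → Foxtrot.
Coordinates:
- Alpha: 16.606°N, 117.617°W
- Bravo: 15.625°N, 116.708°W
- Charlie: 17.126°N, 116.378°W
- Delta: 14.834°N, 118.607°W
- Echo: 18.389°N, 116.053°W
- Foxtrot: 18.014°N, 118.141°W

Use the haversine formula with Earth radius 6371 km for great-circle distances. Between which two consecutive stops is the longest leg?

Delta–Echo

Leg distances:
Alpha→Bravo: 146.0 km
Bravo→Charlie: 170.6 km
Charlie→Delta: 348.9 km
Delta→Echo: 479.9 km
Echo→Foxtrot: 224.5 km
The longest leg is Delta–Echo at 479.9 km.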